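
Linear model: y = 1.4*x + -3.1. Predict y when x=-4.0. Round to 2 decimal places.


y = 1.4 * -4.0 + (-3.1)
= -5.6 + (-3.1)
= -8.70

-8.70


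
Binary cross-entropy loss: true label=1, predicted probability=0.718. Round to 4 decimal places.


For y=1: Loss = -log(p)
= -log(0.718)
= -(-0.3313)
= 0.3313

0.3313


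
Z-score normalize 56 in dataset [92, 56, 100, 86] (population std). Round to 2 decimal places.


Mean = (92 + 56 + 100 + 86) / 4 = 83.5
Variance = sum((x_i - mean)^2) / n = 276.75
Std = sqrt(276.75) = 16.6358
Z = (x - mean) / std
= (56 - 83.5) / 16.6358
= -27.5 / 16.6358
= -1.65

-1.65


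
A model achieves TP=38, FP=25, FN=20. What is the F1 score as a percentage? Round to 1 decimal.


Precision = TP / (TP + FP) = 38 / 63 = 0.6032
Recall = TP / (TP + FN) = 38 / 58 = 0.6552
F1 = 2 * P * R / (P + R)
= 2 * 0.6032 * 0.6552 / (0.6032 + 0.6552)
= 0.7904 / 1.2583
= 0.6281
As percentage: 62.8%

62.8


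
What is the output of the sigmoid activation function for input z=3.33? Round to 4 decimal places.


sigmoid(z) = 1 / (1 + exp(-z))
exp(-(3.33)) = exp(-3.33) = 0.0358
1 + 0.0358 = 1.0358
1 / 1.0358 = 0.9654

0.9654


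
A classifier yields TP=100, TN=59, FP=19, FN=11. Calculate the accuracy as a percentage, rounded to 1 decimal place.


Accuracy = (TP + TN) / (TP + TN + FP + FN) * 100
= (100 + 59) / (100 + 59 + 19 + 11)
= 159 / 189
= 0.8413
= 84.1%

84.1


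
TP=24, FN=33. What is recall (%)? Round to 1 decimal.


Recall = TP / (TP + FN) * 100
= 24 / (24 + 33)
= 24 / 57
= 0.4211
= 42.1%

42.1


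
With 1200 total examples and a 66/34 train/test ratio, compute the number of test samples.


Train samples = 1200 * 66% = 792
Test samples = 1200 - 792
= 408

408


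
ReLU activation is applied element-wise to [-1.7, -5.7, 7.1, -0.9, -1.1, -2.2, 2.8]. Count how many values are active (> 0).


ReLU(x) = max(0, x) for each element:
ReLU(-1.7) = 0
ReLU(-5.7) = 0
ReLU(7.1) = 7.1
ReLU(-0.9) = 0
ReLU(-1.1) = 0
ReLU(-2.2) = 0
ReLU(2.8) = 2.8
Active neurons (>0): 2

2


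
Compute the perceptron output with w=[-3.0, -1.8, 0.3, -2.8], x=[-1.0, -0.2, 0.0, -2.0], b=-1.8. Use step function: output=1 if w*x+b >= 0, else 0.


z = w . x + b
= -3.0*-1.0 + -1.8*-0.2 + 0.3*0.0 + -2.8*-2.0 + -1.8
= 3.0 + 0.36 + 0.0 + 5.6 + -1.8
= 8.96 + -1.8
= 7.16
Since z = 7.16 >= 0, output = 1

1


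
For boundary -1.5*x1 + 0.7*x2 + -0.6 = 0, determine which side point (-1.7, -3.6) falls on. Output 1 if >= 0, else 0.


Compute -1.5 * -1.7 + 0.7 * -3.6 + -0.6
= 2.55 + -2.52 + -0.6
= -0.57
Since -0.57 < 0, the point is on the negative side.

0


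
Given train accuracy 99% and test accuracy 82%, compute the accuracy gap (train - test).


Gap = train_accuracy - test_accuracy
= 99 - 82
= 17%
This gap suggests the model is overfitting.

17


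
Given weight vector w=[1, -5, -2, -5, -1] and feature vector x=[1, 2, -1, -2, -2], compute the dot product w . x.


Element-wise products:
1 * 1 = 1
-5 * 2 = -10
-2 * -1 = 2
-5 * -2 = 10
-1 * -2 = 2
Sum = 1 + -10 + 2 + 10 + 2
= 5

5


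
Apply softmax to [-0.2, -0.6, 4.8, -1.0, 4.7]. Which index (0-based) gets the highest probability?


Softmax is a monotonic transformation, so it preserves the argmax.
We need to find the index of the maximum logit.
Index 0: -0.2
Index 1: -0.6
Index 2: 4.8
Index 3: -1.0
Index 4: 4.7
Maximum logit = 4.8 at index 2

2


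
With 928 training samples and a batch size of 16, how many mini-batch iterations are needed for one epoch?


Iterations per epoch = dataset_size / batch_size
= 928 / 16
= 58

58


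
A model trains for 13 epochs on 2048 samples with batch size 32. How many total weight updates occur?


Iterations per epoch = 2048 / 32 = 64
Total updates = iterations_per_epoch * epochs
= 64 * 13
= 832

832


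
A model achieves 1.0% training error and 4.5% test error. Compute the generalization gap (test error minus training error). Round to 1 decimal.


Generalization gap = test_error - train_error
= 4.5 - 1.0
= 3.5%
A moderate gap.

3.5


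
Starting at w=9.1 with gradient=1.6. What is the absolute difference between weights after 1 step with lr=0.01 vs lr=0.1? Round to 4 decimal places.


With lr=0.01: w_new = 9.1 - 0.01 * 1.6 = 9.084
With lr=0.1: w_new = 9.1 - 0.1 * 1.6 = 8.94
Absolute difference = |9.084 - 8.94|
= 0.1440

0.1440


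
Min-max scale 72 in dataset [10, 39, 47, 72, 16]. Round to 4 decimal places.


Min = 10, Max = 72
Range = 72 - 10 = 62
Scaled = (x - min) / (max - min)
= (72 - 10) / 62
= 62 / 62
= 1.0000

1.0000


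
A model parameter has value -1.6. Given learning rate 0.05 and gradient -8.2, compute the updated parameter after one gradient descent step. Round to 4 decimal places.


w_new = w_old - lr * gradient
= -1.6 - 0.05 * -8.2
= -1.6 - (-0.41)
= -1.1900

-1.1900


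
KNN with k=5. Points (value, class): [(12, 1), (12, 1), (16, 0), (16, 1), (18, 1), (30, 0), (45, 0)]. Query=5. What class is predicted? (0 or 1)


Distances from query 5:
Point 12 (class 1): distance = 7
Point 12 (class 1): distance = 7
Point 16 (class 0): distance = 11
Point 16 (class 1): distance = 11
Point 18 (class 1): distance = 13
K=5 nearest neighbors: classes = [1, 1, 0, 1, 1]
Votes for class 1: 4 / 5
Majority vote => class 1

1


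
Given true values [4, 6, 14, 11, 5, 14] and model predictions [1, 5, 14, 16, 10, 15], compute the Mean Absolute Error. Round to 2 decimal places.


Absolute errors: [3, 1, 0, 5, 5, 1]
Sum of absolute errors = 15
MAE = 15 / 6 = 2.50

2.50


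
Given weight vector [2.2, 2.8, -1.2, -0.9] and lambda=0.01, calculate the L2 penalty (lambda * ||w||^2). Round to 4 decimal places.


Squaring each weight:
2.2^2 = 4.84
2.8^2 = 7.84
(-1.2)^2 = 1.44
(-0.9)^2 = 0.81
Sum of squares = 14.93
Penalty = 0.01 * 14.93 = 0.1493

0.1493


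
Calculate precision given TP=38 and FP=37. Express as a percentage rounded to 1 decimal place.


Precision = TP / (TP + FP) * 100
= 38 / (38 + 37)
= 38 / 75
= 0.5067
= 50.7%

50.7


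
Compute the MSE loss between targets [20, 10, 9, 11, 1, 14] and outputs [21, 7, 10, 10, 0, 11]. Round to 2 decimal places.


Differences: [-1, 3, -1, 1, 1, 3]
Squared errors: [1, 9, 1, 1, 1, 9]
Sum of squared errors = 22
MSE = 22 / 6 = 3.67

3.67


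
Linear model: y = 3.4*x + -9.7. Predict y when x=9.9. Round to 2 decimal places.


y = 3.4 * 9.9 + (-9.7)
= 33.66 + (-9.7)
= 23.96

23.96


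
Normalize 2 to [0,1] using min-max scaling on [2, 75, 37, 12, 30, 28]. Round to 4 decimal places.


Min = 2, Max = 75
Range = 75 - 2 = 73
Scaled = (x - min) / (max - min)
= (2 - 2) / 73
= 0 / 73
= 0.0000

0.0000


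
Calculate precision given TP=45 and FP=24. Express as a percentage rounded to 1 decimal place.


Precision = TP / (TP + FP) * 100
= 45 / (45 + 24)
= 45 / 69
= 0.6522
= 65.2%

65.2


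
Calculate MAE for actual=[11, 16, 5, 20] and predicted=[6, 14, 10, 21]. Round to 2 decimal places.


Absolute errors: [5, 2, 5, 1]
Sum of absolute errors = 13
MAE = 13 / 4 = 3.25

3.25


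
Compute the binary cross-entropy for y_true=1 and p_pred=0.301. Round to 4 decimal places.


For y=1: Loss = -log(p)
= -log(0.301)
= -(-1.2006)
= 1.2006

1.2006


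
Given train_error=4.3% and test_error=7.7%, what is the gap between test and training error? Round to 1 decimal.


Generalization gap = test_error - train_error
= 7.7 - 4.3
= 3.4%
A moderate gap.

3.4


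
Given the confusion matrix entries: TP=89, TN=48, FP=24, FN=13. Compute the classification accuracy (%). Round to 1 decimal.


Accuracy = (TP + TN) / (TP + TN + FP + FN) * 100
= (89 + 48) / (89 + 48 + 24 + 13)
= 137 / 174
= 0.7874
= 78.7%

78.7


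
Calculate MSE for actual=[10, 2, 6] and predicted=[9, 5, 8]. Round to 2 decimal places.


Differences: [1, -3, -2]
Squared errors: [1, 9, 4]
Sum of squared errors = 14
MSE = 14 / 3 = 4.67

4.67


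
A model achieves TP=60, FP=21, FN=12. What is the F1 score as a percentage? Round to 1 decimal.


Precision = TP / (TP + FP) = 60 / 81 = 0.7407
Recall = TP / (TP + FN) = 60 / 72 = 0.8333
F1 = 2 * P * R / (P + R)
= 2 * 0.7407 * 0.8333 / (0.7407 + 0.8333)
= 1.2346 / 1.5741
= 0.7843
As percentage: 78.4%

78.4


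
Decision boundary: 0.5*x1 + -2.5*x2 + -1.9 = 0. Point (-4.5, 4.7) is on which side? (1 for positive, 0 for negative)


Compute 0.5 * -4.5 + -2.5 * 4.7 + -1.9
= -2.25 + -11.75 + -1.9
= -15.9
Since -15.9 < 0, the point is on the negative side.

0


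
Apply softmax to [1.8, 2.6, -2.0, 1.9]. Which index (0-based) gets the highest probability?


Softmax is a monotonic transformation, so it preserves the argmax.
We need to find the index of the maximum logit.
Index 0: 1.8
Index 1: 2.6
Index 2: -2.0
Index 3: 1.9
Maximum logit = 2.6 at index 1

1


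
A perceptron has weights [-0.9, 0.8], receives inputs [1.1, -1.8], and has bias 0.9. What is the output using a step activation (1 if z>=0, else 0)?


z = w . x + b
= -0.9*1.1 + 0.8*-1.8 + 0.9
= -0.99 + -1.44 + 0.9
= -2.43 + 0.9
= -1.53
Since z = -1.53 < 0, output = 0

0


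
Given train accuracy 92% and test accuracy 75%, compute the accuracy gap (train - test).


Gap = train_accuracy - test_accuracy
= 92 - 75
= 17%
This gap suggests the model is overfitting.

17


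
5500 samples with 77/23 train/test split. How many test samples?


Train samples = 5500 * 77% = 4235
Test samples = 5500 - 4235
= 1265

1265


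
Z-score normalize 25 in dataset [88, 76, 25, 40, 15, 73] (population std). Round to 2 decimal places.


Mean = (88 + 76 + 25 + 40 + 15 + 73) / 6 = 52.8333
Variance = sum((x_i - mean)^2) / n = 758.4722
Std = sqrt(758.4722) = 27.5404
Z = (x - mean) / std
= (25 - 52.8333) / 27.5404
= -27.8333 / 27.5404
= -1.01

-1.01


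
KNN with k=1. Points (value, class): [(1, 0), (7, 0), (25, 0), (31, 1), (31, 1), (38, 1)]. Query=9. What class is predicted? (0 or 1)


Distances from query 9:
Point 7 (class 0): distance = 2
K=1 nearest neighbors: classes = [0]
Votes for class 1: 0 / 1
Majority vote => class 0

0


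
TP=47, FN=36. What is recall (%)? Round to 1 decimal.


Recall = TP / (TP + FN) * 100
= 47 / (47 + 36)
= 47 / 83
= 0.5663
= 56.6%

56.6


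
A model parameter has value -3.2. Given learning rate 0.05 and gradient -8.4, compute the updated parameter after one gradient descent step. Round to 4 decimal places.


w_new = w_old - lr * gradient
= -3.2 - 0.05 * -8.4
= -3.2 - (-0.42)
= -2.7800

-2.7800


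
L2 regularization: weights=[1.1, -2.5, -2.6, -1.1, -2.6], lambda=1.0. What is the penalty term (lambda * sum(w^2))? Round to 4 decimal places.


Squaring each weight:
1.1^2 = 1.21
(-2.5)^2 = 6.25
(-2.6)^2 = 6.76
(-1.1)^2 = 1.21
(-2.6)^2 = 6.76
Sum of squares = 22.19
Penalty = 1.0 * 22.19 = 22.1900

22.1900


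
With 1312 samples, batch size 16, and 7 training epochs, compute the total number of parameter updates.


Iterations per epoch = 1312 / 16 = 82
Total updates = iterations_per_epoch * epochs
= 82 * 7
= 574

574


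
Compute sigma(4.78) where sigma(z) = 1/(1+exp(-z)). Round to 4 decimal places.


sigmoid(z) = 1 / (1 + exp(-z))
exp(-(4.78)) = exp(-4.78) = 0.0084
1 + 0.0084 = 1.0084
1 / 1.0084 = 0.9917

0.9917


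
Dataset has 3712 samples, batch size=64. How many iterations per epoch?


Iterations per epoch = dataset_size / batch_size
= 3712 / 64
= 58

58


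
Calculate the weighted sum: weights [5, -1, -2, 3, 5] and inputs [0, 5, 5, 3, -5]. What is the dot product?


Element-wise products:
5 * 0 = 0
-1 * 5 = -5
-2 * 5 = -10
3 * 3 = 9
5 * -5 = -25
Sum = 0 + -5 + -10 + 9 + -25
= -31

-31


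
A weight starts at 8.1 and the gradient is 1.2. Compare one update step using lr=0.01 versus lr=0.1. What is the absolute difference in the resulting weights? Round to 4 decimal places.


With lr=0.01: w_new = 8.1 - 0.01 * 1.2 = 8.088
With lr=0.1: w_new = 8.1 - 0.1 * 1.2 = 7.98
Absolute difference = |8.088 - 7.98|
= 0.1080

0.1080


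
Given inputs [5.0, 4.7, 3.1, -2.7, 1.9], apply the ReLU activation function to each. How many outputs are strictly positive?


ReLU(x) = max(0, x) for each element:
ReLU(5.0) = 5.0
ReLU(4.7) = 4.7
ReLU(3.1) = 3.1
ReLU(-2.7) = 0
ReLU(1.9) = 1.9
Active neurons (>0): 4

4


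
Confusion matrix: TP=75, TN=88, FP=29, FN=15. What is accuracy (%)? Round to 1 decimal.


Accuracy = (TP + TN) / (TP + TN + FP + FN) * 100
= (75 + 88) / (75 + 88 + 29 + 15)
= 163 / 207
= 0.7874
= 78.7%

78.7


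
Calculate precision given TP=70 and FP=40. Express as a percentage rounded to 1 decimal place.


Precision = TP / (TP + FP) * 100
= 70 / (70 + 40)
= 70 / 110
= 0.6364
= 63.6%

63.6


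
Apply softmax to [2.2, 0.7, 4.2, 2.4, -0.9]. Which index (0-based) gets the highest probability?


Softmax is a monotonic transformation, so it preserves the argmax.
We need to find the index of the maximum logit.
Index 0: 2.2
Index 1: 0.7
Index 2: 4.2
Index 3: 2.4
Index 4: -0.9
Maximum logit = 4.2 at index 2

2


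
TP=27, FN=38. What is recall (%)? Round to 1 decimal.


Recall = TP / (TP + FN) * 100
= 27 / (27 + 38)
= 27 / 65
= 0.4154
= 41.5%

41.5


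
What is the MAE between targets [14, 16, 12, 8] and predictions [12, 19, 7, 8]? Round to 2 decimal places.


Absolute errors: [2, 3, 5, 0]
Sum of absolute errors = 10
MAE = 10 / 4 = 2.50

2.50


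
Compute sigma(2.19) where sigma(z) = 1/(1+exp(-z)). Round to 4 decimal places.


sigmoid(z) = 1 / (1 + exp(-z))
exp(-(2.19)) = exp(-2.19) = 0.1119
1 + 0.1119 = 1.1119
1 / 1.1119 = 0.8993

0.8993


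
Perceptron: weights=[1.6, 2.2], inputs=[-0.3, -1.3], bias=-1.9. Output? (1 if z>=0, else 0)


z = w . x + b
= 1.6*-0.3 + 2.2*-1.3 + -1.9
= -0.48 + -2.86 + -1.9
= -3.34 + -1.9
= -5.24
Since z = -5.24 < 0, output = 0

0


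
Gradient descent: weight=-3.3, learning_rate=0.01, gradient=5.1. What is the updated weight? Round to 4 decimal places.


w_new = w_old - lr * gradient
= -3.3 - 0.01 * 5.1
= -3.3 - (0.051)
= -3.3510

-3.3510


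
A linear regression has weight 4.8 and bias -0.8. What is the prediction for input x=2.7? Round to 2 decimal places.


y = 4.8 * 2.7 + (-0.8)
= 12.96 + (-0.8)
= 12.16

12.16


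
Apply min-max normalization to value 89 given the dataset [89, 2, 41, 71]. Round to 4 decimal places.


Min = 2, Max = 89
Range = 89 - 2 = 87
Scaled = (x - min) / (max - min)
= (89 - 2) / 87
= 87 / 87
= 1.0000

1.0000


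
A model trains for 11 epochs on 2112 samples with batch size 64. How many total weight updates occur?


Iterations per epoch = 2112 / 64 = 33
Total updates = iterations_per_epoch * epochs
= 33 * 11
= 363

363


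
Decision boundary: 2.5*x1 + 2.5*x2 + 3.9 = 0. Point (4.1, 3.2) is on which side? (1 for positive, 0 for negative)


Compute 2.5 * 4.1 + 2.5 * 3.2 + 3.9
= 10.25 + 8.0 + 3.9
= 22.15
Since 22.15 >= 0, the point is on the positive side.

1


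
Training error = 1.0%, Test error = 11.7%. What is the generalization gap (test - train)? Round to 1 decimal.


Generalization gap = test_error - train_error
= 11.7 - 1.0
= 10.7%
A large gap suggests overfitting.

10.7


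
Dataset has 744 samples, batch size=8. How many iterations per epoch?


Iterations per epoch = dataset_size / batch_size
= 744 / 8
= 93

93


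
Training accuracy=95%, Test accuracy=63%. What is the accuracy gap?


Gap = train_accuracy - test_accuracy
= 95 - 63
= 32%
This large gap strongly indicates overfitting.

32


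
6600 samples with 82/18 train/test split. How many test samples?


Train samples = 6600 * 82% = 5412
Test samples = 6600 - 5412
= 1188

1188


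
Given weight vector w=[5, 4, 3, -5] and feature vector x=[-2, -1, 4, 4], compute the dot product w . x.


Element-wise products:
5 * -2 = -10
4 * -1 = -4
3 * 4 = 12
-5 * 4 = -20
Sum = -10 + -4 + 12 + -20
= -22

-22


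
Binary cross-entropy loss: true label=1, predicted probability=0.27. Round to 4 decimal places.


For y=1: Loss = -log(p)
= -log(0.27)
= -(-1.3093)
= 1.3093

1.3093


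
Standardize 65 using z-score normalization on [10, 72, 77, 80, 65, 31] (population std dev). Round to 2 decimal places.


Mean = (10 + 72 + 77 + 80 + 65 + 31) / 6 = 55.8333
Variance = sum((x_i - mean)^2) / n = 682.4722
Std = sqrt(682.4722) = 26.1242
Z = (x - mean) / std
= (65 - 55.8333) / 26.1242
= 9.1667 / 26.1242
= 0.35

0.35


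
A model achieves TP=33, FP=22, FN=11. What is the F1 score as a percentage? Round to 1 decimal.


Precision = TP / (TP + FP) = 33 / 55 = 0.6
Recall = TP / (TP + FN) = 33 / 44 = 0.75
F1 = 2 * P * R / (P + R)
= 2 * 0.6 * 0.75 / (0.6 + 0.75)
= 0.9 / 1.35
= 0.6667
As percentage: 66.7%

66.7


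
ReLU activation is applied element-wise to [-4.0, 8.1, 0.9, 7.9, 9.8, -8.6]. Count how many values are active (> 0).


ReLU(x) = max(0, x) for each element:
ReLU(-4.0) = 0
ReLU(8.1) = 8.1
ReLU(0.9) = 0.9
ReLU(7.9) = 7.9
ReLU(9.8) = 9.8
ReLU(-8.6) = 0
Active neurons (>0): 4

4


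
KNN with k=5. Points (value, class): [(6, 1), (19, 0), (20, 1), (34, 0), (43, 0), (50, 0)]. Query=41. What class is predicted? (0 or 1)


Distances from query 41:
Point 43 (class 0): distance = 2
Point 34 (class 0): distance = 7
Point 50 (class 0): distance = 9
Point 20 (class 1): distance = 21
Point 19 (class 0): distance = 22
K=5 nearest neighbors: classes = [0, 0, 0, 1, 0]
Votes for class 1: 1 / 5
Majority vote => class 0

0


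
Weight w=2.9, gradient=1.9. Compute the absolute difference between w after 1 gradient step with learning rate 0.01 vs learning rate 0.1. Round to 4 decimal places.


With lr=0.01: w_new = 2.9 - 0.01 * 1.9 = 2.881
With lr=0.1: w_new = 2.9 - 0.1 * 1.9 = 2.71
Absolute difference = |2.881 - 2.71|
= 0.1710

0.1710


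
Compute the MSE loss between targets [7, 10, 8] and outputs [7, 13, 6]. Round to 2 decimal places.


Differences: [0, -3, 2]
Squared errors: [0, 9, 4]
Sum of squared errors = 13
MSE = 13 / 3 = 4.33

4.33


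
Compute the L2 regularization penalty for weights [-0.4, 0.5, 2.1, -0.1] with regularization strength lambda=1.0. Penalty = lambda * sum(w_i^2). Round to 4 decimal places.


Squaring each weight:
(-0.4)^2 = 0.16
0.5^2 = 0.25
2.1^2 = 4.41
(-0.1)^2 = 0.01
Sum of squares = 4.83
Penalty = 1.0 * 4.83 = 4.8300

4.8300


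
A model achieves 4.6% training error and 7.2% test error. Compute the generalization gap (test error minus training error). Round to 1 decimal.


Generalization gap = test_error - train_error
= 7.2 - 4.6
= 2.6%
A moderate gap.

2.6


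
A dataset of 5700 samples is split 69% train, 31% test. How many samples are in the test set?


Train samples = 5700 * 69% = 3933
Test samples = 5700 - 3933
= 1767

1767


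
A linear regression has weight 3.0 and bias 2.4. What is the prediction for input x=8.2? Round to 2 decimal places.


y = 3.0 * 8.2 + (2.4)
= 24.6 + (2.4)
= 27.00

27.00


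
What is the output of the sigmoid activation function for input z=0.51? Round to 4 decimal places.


sigmoid(z) = 1 / (1 + exp(-z))
exp(-(0.51)) = exp(-0.51) = 0.6005
1 + 0.6005 = 1.6005
1 / 1.6005 = 0.6248

0.6248


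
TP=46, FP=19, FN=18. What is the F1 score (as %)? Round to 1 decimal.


Precision = TP / (TP + FP) = 46 / 65 = 0.7077
Recall = TP / (TP + FN) = 46 / 64 = 0.7188
F1 = 2 * P * R / (P + R)
= 2 * 0.7077 * 0.7188 / (0.7077 + 0.7188)
= 1.0173 / 1.4264
= 0.7132
As percentage: 71.3%

71.3


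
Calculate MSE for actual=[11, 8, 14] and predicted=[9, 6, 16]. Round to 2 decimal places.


Differences: [2, 2, -2]
Squared errors: [4, 4, 4]
Sum of squared errors = 12
MSE = 12 / 3 = 4.00

4.00


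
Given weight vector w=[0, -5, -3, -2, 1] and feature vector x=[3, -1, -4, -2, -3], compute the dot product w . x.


Element-wise products:
0 * 3 = 0
-5 * -1 = 5
-3 * -4 = 12
-2 * -2 = 4
1 * -3 = -3
Sum = 0 + 5 + 12 + 4 + -3
= 18

18


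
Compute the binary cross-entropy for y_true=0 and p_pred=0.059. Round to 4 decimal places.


For y=0: Loss = -log(1-p)
= -log(1 - 0.059)
= -log(0.941)
= -(-0.0608)
= 0.0608

0.0608


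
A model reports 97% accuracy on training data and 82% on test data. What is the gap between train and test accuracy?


Gap = train_accuracy - test_accuracy
= 97 - 82
= 15%
This gap suggests the model is overfitting.

15


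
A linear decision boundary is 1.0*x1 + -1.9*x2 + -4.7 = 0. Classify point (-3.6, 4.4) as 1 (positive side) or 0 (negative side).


Compute 1.0 * -3.6 + -1.9 * 4.4 + -4.7
= -3.6 + -8.36 + -4.7
= -16.66
Since -16.66 < 0, the point is on the negative side.

0


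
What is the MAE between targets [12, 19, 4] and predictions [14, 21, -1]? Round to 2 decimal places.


Absolute errors: [2, 2, 5]
Sum of absolute errors = 9
MAE = 9 / 3 = 3.00

3.00


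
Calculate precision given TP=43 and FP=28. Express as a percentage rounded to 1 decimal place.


Precision = TP / (TP + FP) * 100
= 43 / (43 + 28)
= 43 / 71
= 0.6056
= 60.6%

60.6


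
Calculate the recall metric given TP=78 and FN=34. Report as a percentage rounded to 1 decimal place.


Recall = TP / (TP + FN) * 100
= 78 / (78 + 34)
= 78 / 112
= 0.6964
= 69.6%

69.6


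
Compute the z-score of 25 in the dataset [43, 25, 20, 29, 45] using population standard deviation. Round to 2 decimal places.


Mean = (43 + 25 + 20 + 29 + 45) / 5 = 32.4
Variance = sum((x_i - mean)^2) / n = 98.24
Std = sqrt(98.24) = 9.9116
Z = (x - mean) / std
= (25 - 32.4) / 9.9116
= -7.4 / 9.9116
= -0.75

-0.75


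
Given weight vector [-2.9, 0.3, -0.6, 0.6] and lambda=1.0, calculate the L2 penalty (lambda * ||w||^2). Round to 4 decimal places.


Squaring each weight:
(-2.9)^2 = 8.41
0.3^2 = 0.09
(-0.6)^2 = 0.36
0.6^2 = 0.36
Sum of squares = 9.22
Penalty = 1.0 * 9.22 = 9.2200

9.2200


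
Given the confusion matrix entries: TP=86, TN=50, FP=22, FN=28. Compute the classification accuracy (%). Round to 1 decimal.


Accuracy = (TP + TN) / (TP + TN + FP + FN) * 100
= (86 + 50) / (86 + 50 + 22 + 28)
= 136 / 186
= 0.7312
= 73.1%

73.1


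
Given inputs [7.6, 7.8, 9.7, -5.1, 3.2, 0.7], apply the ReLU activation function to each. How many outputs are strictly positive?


ReLU(x) = max(0, x) for each element:
ReLU(7.6) = 7.6
ReLU(7.8) = 7.8
ReLU(9.7) = 9.7
ReLU(-5.1) = 0
ReLU(3.2) = 3.2
ReLU(0.7) = 0.7
Active neurons (>0): 5

5


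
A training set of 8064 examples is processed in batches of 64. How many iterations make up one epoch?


Iterations per epoch = dataset_size / batch_size
= 8064 / 64
= 126

126


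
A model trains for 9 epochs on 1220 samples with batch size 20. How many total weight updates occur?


Iterations per epoch = 1220 / 20 = 61
Total updates = iterations_per_epoch * epochs
= 61 * 9
= 549

549


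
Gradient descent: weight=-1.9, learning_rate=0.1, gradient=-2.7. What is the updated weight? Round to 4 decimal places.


w_new = w_old - lr * gradient
= -1.9 - 0.1 * -2.7
= -1.9 - (-0.27)
= -1.6300

-1.6300


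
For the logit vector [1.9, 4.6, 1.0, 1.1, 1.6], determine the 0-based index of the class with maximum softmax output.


Softmax is a monotonic transformation, so it preserves the argmax.
We need to find the index of the maximum logit.
Index 0: 1.9
Index 1: 4.6
Index 2: 1.0
Index 3: 1.1
Index 4: 1.6
Maximum logit = 4.6 at index 1

1


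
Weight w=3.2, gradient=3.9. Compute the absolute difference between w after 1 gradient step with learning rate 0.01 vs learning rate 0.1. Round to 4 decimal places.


With lr=0.01: w_new = 3.2 - 0.01 * 3.9 = 3.161
With lr=0.1: w_new = 3.2 - 0.1 * 3.9 = 2.81
Absolute difference = |3.161 - 2.81|
= 0.3510

0.3510


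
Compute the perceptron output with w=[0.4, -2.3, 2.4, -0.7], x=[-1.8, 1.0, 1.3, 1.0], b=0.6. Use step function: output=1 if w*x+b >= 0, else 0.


z = w . x + b
= 0.4*-1.8 + -2.3*1.0 + 2.4*1.3 + -0.7*1.0 + 0.6
= -0.72 + -2.3 + 3.12 + -0.7 + 0.6
= -0.6 + 0.6
= 0.0
Since z = 0.0 >= 0, output = 1

1


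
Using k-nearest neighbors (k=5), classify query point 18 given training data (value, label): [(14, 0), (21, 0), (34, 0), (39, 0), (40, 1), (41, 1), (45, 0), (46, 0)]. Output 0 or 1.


Distances from query 18:
Point 21 (class 0): distance = 3
Point 14 (class 0): distance = 4
Point 34 (class 0): distance = 16
Point 39 (class 0): distance = 21
Point 40 (class 1): distance = 22
K=5 nearest neighbors: classes = [0, 0, 0, 0, 1]
Votes for class 1: 1 / 5
Majority vote => class 0

0


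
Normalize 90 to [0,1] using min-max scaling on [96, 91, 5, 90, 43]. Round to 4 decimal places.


Min = 5, Max = 96
Range = 96 - 5 = 91
Scaled = (x - min) / (max - min)
= (90 - 5) / 91
= 85 / 91
= 0.9341

0.9341


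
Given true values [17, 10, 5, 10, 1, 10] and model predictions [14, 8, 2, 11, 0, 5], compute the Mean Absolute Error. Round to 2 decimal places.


Absolute errors: [3, 2, 3, 1, 1, 5]
Sum of absolute errors = 15
MAE = 15 / 6 = 2.50

2.50


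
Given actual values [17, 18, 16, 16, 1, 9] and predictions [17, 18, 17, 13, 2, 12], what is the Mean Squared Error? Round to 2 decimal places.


Differences: [0, 0, -1, 3, -1, -3]
Squared errors: [0, 0, 1, 9, 1, 9]
Sum of squared errors = 20
MSE = 20 / 6 = 3.33

3.33


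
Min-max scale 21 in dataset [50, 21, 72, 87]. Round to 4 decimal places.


Min = 21, Max = 87
Range = 87 - 21 = 66
Scaled = (x - min) / (max - min)
= (21 - 21) / 66
= 0 / 66
= 0.0000

0.0000


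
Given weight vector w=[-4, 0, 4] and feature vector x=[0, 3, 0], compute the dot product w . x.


Element-wise products:
-4 * 0 = 0
0 * 3 = 0
4 * 0 = 0
Sum = 0 + 0 + 0
= 0

0


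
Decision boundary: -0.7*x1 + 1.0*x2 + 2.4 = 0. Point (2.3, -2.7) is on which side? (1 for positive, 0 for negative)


Compute -0.7 * 2.3 + 1.0 * -2.7 + 2.4
= -1.61 + -2.7 + 2.4
= -1.91
Since -1.91 < 0, the point is on the negative side.

0


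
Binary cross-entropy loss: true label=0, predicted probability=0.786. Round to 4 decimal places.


For y=0: Loss = -log(1-p)
= -log(1 - 0.786)
= -log(0.214)
= -(-1.5418)
= 1.5418

1.5418


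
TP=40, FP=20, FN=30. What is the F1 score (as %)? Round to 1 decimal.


Precision = TP / (TP + FP) = 40 / 60 = 0.6667
Recall = TP / (TP + FN) = 40 / 70 = 0.5714
F1 = 2 * P * R / (P + R)
= 2 * 0.6667 * 0.5714 / (0.6667 + 0.5714)
= 0.7619 / 1.2381
= 0.6154
As percentage: 61.5%

61.5


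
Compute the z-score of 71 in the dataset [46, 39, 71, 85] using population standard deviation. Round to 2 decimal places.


Mean = (46 + 39 + 71 + 85) / 4 = 60.25
Variance = sum((x_i - mean)^2) / n = 345.6875
Std = sqrt(345.6875) = 18.5927
Z = (x - mean) / std
= (71 - 60.25) / 18.5927
= 10.75 / 18.5927
= 0.58

0.58


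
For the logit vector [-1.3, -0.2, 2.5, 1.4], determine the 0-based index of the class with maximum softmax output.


Softmax is a monotonic transformation, so it preserves the argmax.
We need to find the index of the maximum logit.
Index 0: -1.3
Index 1: -0.2
Index 2: 2.5
Index 3: 1.4
Maximum logit = 2.5 at index 2

2


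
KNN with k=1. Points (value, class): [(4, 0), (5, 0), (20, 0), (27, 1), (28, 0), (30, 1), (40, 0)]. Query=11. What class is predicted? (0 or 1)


Distances from query 11:
Point 5 (class 0): distance = 6
K=1 nearest neighbors: classes = [0]
Votes for class 1: 0 / 1
Majority vote => class 0

0


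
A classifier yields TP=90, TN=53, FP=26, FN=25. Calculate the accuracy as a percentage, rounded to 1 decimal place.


Accuracy = (TP + TN) / (TP + TN + FP + FN) * 100
= (90 + 53) / (90 + 53 + 26 + 25)
= 143 / 194
= 0.7371
= 73.7%

73.7


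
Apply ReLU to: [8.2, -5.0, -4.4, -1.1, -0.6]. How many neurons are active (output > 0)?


ReLU(x) = max(0, x) for each element:
ReLU(8.2) = 8.2
ReLU(-5.0) = 0
ReLU(-4.4) = 0
ReLU(-1.1) = 0
ReLU(-0.6) = 0
Active neurons (>0): 1

1


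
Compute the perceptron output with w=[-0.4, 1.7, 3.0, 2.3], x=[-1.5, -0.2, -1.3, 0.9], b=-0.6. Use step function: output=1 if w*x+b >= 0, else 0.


z = w . x + b
= -0.4*-1.5 + 1.7*-0.2 + 3.0*-1.3 + 2.3*0.9 + -0.6
= 0.6 + -0.34 + -3.9 + 2.07 + -0.6
= -1.57 + -0.6
= -2.17
Since z = -2.17 < 0, output = 0

0


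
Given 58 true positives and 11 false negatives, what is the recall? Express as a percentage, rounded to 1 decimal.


Recall = TP / (TP + FN) * 100
= 58 / (58 + 11)
= 58 / 69
= 0.8406
= 84.1%

84.1


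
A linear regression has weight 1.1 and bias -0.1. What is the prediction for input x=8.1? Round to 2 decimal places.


y = 1.1 * 8.1 + (-0.1)
= 8.91 + (-0.1)
= 8.81

8.81


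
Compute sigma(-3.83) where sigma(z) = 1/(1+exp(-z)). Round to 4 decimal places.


sigmoid(z) = 1 / (1 + exp(-z))
exp(-(-3.83)) = exp(3.83) = 46.0625
1 + 46.0625 = 47.0625
1 / 47.0625 = 0.0212

0.0212


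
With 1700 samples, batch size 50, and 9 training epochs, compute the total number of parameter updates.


Iterations per epoch = 1700 / 50 = 34
Total updates = iterations_per_epoch * epochs
= 34 * 9
= 306

306


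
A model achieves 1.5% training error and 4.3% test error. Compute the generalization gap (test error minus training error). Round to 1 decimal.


Generalization gap = test_error - train_error
= 4.3 - 1.5
= 2.8%
A moderate gap.

2.8


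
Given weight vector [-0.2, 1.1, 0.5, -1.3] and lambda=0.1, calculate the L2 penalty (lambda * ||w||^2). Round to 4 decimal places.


Squaring each weight:
(-0.2)^2 = 0.04
1.1^2 = 1.21
0.5^2 = 0.25
(-1.3)^2 = 1.69
Sum of squares = 3.19
Penalty = 0.1 * 3.19 = 0.3190

0.3190


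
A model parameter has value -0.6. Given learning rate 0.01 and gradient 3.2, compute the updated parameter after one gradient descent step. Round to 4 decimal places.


w_new = w_old - lr * gradient
= -0.6 - 0.01 * 3.2
= -0.6 - (0.032)
= -0.6320

-0.6320


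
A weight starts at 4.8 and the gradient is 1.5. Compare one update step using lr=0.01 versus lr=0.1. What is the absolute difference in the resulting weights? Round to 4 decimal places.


With lr=0.01: w_new = 4.8 - 0.01 * 1.5 = 4.785
With lr=0.1: w_new = 4.8 - 0.1 * 1.5 = 4.65
Absolute difference = |4.785 - 4.65|
= 0.1350

0.1350


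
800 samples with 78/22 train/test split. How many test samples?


Train samples = 800 * 78% = 624
Test samples = 800 - 624
= 176

176


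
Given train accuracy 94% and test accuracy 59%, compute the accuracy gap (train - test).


Gap = train_accuracy - test_accuracy
= 94 - 59
= 35%
This large gap strongly indicates overfitting.

35


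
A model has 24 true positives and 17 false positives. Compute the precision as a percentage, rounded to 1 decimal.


Precision = TP / (TP + FP) * 100
= 24 / (24 + 17)
= 24 / 41
= 0.5854
= 58.5%

58.5


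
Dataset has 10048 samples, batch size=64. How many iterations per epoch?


Iterations per epoch = dataset_size / batch_size
= 10048 / 64
= 157

157


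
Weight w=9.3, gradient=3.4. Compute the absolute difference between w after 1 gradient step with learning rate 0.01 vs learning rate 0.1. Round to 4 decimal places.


With lr=0.01: w_new = 9.3 - 0.01 * 3.4 = 9.266
With lr=0.1: w_new = 9.3 - 0.1 * 3.4 = 8.96
Absolute difference = |9.266 - 8.96|
= 0.3060

0.3060


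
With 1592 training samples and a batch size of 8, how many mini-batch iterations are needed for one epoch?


Iterations per epoch = dataset_size / batch_size
= 1592 / 8
= 199

199


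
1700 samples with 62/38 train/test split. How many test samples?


Train samples = 1700 * 62% = 1054
Test samples = 1700 - 1054
= 646

646


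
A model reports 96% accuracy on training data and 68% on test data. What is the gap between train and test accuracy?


Gap = train_accuracy - test_accuracy
= 96 - 68
= 28%
This large gap strongly indicates overfitting.

28


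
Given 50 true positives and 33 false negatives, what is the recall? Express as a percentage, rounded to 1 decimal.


Recall = TP / (TP + FN) * 100
= 50 / (50 + 33)
= 50 / 83
= 0.6024
= 60.2%

60.2


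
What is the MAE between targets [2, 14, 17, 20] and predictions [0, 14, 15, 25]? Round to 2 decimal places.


Absolute errors: [2, 0, 2, 5]
Sum of absolute errors = 9
MAE = 9 / 4 = 2.25

2.25


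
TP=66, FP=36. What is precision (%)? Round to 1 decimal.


Precision = TP / (TP + FP) * 100
= 66 / (66 + 36)
= 66 / 102
= 0.6471
= 64.7%

64.7


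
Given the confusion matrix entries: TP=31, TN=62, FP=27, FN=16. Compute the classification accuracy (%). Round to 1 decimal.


Accuracy = (TP + TN) / (TP + TN + FP + FN) * 100
= (31 + 62) / (31 + 62 + 27 + 16)
= 93 / 136
= 0.6838
= 68.4%

68.4


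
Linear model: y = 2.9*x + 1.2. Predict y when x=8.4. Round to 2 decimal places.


y = 2.9 * 8.4 + (1.2)
= 24.36 + (1.2)
= 25.56

25.56


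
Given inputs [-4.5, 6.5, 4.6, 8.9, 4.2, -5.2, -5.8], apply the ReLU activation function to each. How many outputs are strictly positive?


ReLU(x) = max(0, x) for each element:
ReLU(-4.5) = 0
ReLU(6.5) = 6.5
ReLU(4.6) = 4.6
ReLU(8.9) = 8.9
ReLU(4.2) = 4.2
ReLU(-5.2) = 0
ReLU(-5.8) = 0
Active neurons (>0): 4

4


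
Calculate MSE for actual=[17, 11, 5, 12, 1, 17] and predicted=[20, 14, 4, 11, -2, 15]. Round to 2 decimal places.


Differences: [-3, -3, 1, 1, 3, 2]
Squared errors: [9, 9, 1, 1, 9, 4]
Sum of squared errors = 33
MSE = 33 / 6 = 5.50

5.50


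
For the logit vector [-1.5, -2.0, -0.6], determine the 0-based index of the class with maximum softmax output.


Softmax is a monotonic transformation, so it preserves the argmax.
We need to find the index of the maximum logit.
Index 0: -1.5
Index 1: -2.0
Index 2: -0.6
Maximum logit = -0.6 at index 2

2


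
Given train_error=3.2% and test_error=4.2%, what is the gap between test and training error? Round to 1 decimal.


Generalization gap = test_error - train_error
= 4.2 - 3.2
= 1.0%
A small gap suggests good generalization.

1.0


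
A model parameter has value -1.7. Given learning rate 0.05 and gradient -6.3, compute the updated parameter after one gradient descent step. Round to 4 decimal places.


w_new = w_old - lr * gradient
= -1.7 - 0.05 * -6.3
= -1.7 - (-0.315)
= -1.3850

-1.3850


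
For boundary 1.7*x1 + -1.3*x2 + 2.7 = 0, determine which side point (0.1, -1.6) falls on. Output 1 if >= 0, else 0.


Compute 1.7 * 0.1 + -1.3 * -1.6 + 2.7
= 0.17 + 2.08 + 2.7
= 4.95
Since 4.95 >= 0, the point is on the positive side.

1


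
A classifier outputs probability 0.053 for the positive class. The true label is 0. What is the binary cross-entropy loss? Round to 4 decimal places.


For y=0: Loss = -log(1-p)
= -log(1 - 0.053)
= -log(0.947)
= -(-0.0545)
= 0.0545

0.0545


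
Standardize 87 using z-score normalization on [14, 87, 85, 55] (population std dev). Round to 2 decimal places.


Mean = (14 + 87 + 85 + 55) / 4 = 60.25
Variance = sum((x_i - mean)^2) / n = 873.6875
Std = sqrt(873.6875) = 29.5582
Z = (x - mean) / std
= (87 - 60.25) / 29.5582
= 26.75 / 29.5582
= 0.90

0.90


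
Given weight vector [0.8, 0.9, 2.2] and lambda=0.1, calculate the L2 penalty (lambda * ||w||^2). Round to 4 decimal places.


Squaring each weight:
0.8^2 = 0.64
0.9^2 = 0.81
2.2^2 = 4.84
Sum of squares = 6.29
Penalty = 0.1 * 6.29 = 0.6290

0.6290


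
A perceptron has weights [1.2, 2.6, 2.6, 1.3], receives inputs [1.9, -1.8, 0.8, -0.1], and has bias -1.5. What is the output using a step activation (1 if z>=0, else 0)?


z = w . x + b
= 1.2*1.9 + 2.6*-1.8 + 2.6*0.8 + 1.3*-0.1 + -1.5
= 2.28 + -4.68 + 2.08 + -0.13 + -1.5
= -0.45 + -1.5
= -1.95
Since z = -1.95 < 0, output = 0

0


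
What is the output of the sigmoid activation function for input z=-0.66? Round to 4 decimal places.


sigmoid(z) = 1 / (1 + exp(-z))
exp(-(-0.66)) = exp(0.66) = 1.9348
1 + 1.9348 = 2.9348
1 / 2.9348 = 0.3407

0.3407


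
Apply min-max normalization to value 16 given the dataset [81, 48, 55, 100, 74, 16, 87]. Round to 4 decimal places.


Min = 16, Max = 100
Range = 100 - 16 = 84
Scaled = (x - min) / (max - min)
= (16 - 16) / 84
= 0 / 84
= 0.0000

0.0000


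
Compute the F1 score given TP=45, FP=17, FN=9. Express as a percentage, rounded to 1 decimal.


Precision = TP / (TP + FP) = 45 / 62 = 0.7258
Recall = TP / (TP + FN) = 45 / 54 = 0.8333
F1 = 2 * P * R / (P + R)
= 2 * 0.7258 * 0.8333 / (0.7258 + 0.8333)
= 1.2097 / 1.5591
= 0.7759
As percentage: 77.6%

77.6


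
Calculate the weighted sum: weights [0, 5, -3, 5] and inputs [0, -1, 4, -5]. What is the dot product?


Element-wise products:
0 * 0 = 0
5 * -1 = -5
-3 * 4 = -12
5 * -5 = -25
Sum = 0 + -5 + -12 + -25
= -42

-42


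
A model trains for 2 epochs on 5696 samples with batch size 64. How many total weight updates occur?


Iterations per epoch = 5696 / 64 = 89
Total updates = iterations_per_epoch * epochs
= 89 * 2
= 178

178


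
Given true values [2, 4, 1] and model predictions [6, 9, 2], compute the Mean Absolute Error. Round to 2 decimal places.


Absolute errors: [4, 5, 1]
Sum of absolute errors = 10
MAE = 10 / 3 = 3.33

3.33


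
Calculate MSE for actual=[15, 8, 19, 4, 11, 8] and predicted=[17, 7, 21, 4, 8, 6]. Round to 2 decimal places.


Differences: [-2, 1, -2, 0, 3, 2]
Squared errors: [4, 1, 4, 0, 9, 4]
Sum of squared errors = 22
MSE = 22 / 6 = 3.67

3.67


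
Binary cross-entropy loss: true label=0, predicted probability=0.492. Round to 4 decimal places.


For y=0: Loss = -log(1-p)
= -log(1 - 0.492)
= -log(0.508)
= -(-0.6773)
= 0.6773

0.6773


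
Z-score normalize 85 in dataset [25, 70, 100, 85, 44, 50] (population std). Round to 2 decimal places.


Mean = (25 + 70 + 100 + 85 + 44 + 50) / 6 = 62.3333
Variance = sum((x_i - mean)^2) / n = 645.5556
Std = sqrt(645.5556) = 25.4078
Z = (x - mean) / std
= (85 - 62.3333) / 25.4078
= 22.6667 / 25.4078
= 0.89

0.89


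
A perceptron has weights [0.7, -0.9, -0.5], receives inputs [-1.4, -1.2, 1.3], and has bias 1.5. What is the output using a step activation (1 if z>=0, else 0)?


z = w . x + b
= 0.7*-1.4 + -0.9*-1.2 + -0.5*1.3 + 1.5
= -0.98 + 1.08 + -0.65 + 1.5
= -0.55 + 1.5
= 0.95
Since z = 0.95 >= 0, output = 1

1


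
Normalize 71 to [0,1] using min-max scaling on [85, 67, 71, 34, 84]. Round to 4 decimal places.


Min = 34, Max = 85
Range = 85 - 34 = 51
Scaled = (x - min) / (max - min)
= (71 - 34) / 51
= 37 / 51
= 0.7255

0.7255


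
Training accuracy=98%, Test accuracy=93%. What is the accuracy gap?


Gap = train_accuracy - test_accuracy
= 98 - 93
= 5%
This moderate gap may indicate mild overfitting.

5


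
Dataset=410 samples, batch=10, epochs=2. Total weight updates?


Iterations per epoch = 410 / 10 = 41
Total updates = iterations_per_epoch * epochs
= 41 * 2
= 82

82


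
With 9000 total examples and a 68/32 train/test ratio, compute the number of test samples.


Train samples = 9000 * 68% = 6120
Test samples = 9000 - 6120
= 2880

2880


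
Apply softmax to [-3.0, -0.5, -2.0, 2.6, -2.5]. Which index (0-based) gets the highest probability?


Softmax is a monotonic transformation, so it preserves the argmax.
We need to find the index of the maximum logit.
Index 0: -3.0
Index 1: -0.5
Index 2: -2.0
Index 3: 2.6
Index 4: -2.5
Maximum logit = 2.6 at index 3

3


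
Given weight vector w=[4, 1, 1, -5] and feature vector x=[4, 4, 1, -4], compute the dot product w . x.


Element-wise products:
4 * 4 = 16
1 * 4 = 4
1 * 1 = 1
-5 * -4 = 20
Sum = 16 + 4 + 1 + 20
= 41

41


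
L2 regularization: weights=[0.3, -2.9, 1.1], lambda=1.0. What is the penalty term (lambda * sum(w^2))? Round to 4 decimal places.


Squaring each weight:
0.3^2 = 0.09
(-2.9)^2 = 8.41
1.1^2 = 1.21
Sum of squares = 9.71
Penalty = 1.0 * 9.71 = 9.7100

9.7100


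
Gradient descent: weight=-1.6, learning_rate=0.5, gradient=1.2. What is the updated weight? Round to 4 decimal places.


w_new = w_old - lr * gradient
= -1.6 - 0.5 * 1.2
= -1.6 - (0.6)
= -2.2000

-2.2000


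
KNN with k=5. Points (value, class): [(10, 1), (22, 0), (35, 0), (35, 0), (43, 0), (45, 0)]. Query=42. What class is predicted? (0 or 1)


Distances from query 42:
Point 43 (class 0): distance = 1
Point 45 (class 0): distance = 3
Point 35 (class 0): distance = 7
Point 35 (class 0): distance = 7
Point 22 (class 0): distance = 20
K=5 nearest neighbors: classes = [0, 0, 0, 0, 0]
Votes for class 1: 0 / 5
Majority vote => class 0

0
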